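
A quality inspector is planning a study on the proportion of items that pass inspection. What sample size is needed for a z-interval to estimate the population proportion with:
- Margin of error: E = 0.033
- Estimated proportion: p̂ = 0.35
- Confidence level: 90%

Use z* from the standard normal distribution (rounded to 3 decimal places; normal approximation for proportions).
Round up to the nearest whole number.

Using z* for proportion z-interval (normal approximation).

For 90% confidence, z* = 1.645 (from standard normal table)

Sample size formula for proportion z-interval: n = z*²p̂(1-p̂)/E²

n = 1.645² × 0.35 × 0.65 / 0.033²
  = 2.706025 × 0.2275 / 0.001089
  = 565.3083

Round up to the nearest whole number: n = 566

566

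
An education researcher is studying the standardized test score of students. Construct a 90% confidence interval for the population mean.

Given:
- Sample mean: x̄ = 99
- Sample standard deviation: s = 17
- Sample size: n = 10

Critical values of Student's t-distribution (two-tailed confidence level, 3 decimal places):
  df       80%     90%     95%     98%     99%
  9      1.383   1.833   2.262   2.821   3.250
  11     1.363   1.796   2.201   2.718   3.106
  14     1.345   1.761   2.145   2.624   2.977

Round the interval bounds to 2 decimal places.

The population standard deviation σ is unknown (only the sample standard deviation s is given), so use a t-interval with df = n - 1 = 10 - 1 = 9.

For 90% confidence with df = 9, t* = 1.833 (from t-table)

Standard error: SE = s/√n = 17/√10 = 5.375872

Margin of error: E = t* × SE = 1.833 × 5.375872 = 9.8540

T-interval: x̄ ± E = 99 ± 9.8540 = (89.1460, 108.8540)

Rounded to 2 decimal places:

(89.15, 108.85)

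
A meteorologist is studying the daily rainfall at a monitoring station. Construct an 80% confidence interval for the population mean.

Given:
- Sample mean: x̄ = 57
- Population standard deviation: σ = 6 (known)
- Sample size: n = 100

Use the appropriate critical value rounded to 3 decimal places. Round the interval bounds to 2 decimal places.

The population standard deviation σ is known, so use a z-interval (standard normal critical value).

For 80% confidence, z* = 1.282 (from standard normal table)

Standard error: SE = σ/√n = 6/√100 = 0.600000

Margin of error: E = z* × SE = 1.282 × 0.600000 = 0.7692

Z-interval: x̄ ± E = 57 ± 0.7692 = (56.2308, 57.7692)

Rounded to 2 decimal places:

(56.23, 57.77)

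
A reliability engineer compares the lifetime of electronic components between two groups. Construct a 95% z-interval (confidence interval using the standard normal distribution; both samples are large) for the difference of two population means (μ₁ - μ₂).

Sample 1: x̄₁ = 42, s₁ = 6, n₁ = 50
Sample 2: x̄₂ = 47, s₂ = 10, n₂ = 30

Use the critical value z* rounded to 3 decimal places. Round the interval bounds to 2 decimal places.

Both samples are large (n₁ = 50 ≥ 30, n₂ = 30 ≥ 30), so a z-interval for the difference of means applies.

Point estimate: x̄₁ - x̄₂ = 42 - 47 = -5

Standard error: SE = √(s₁²/n₁ + s₂²/n₂)
= √(6²/50 + 10²/30)
= √(0.720000 + 3.333333)
= 2.013289

For 95% confidence, z* = 1.96 (from standard normal table)
Margin of error: E = z* × SE = 1.96 × 2.013289 = 3.9460

Z-interval: (x̄₁ - x̄₂) ± E = -5 ± 3.9460 = (-8.9460, -1.0540)

Rounded to 2 decimal places:

(-8.95, -1.05)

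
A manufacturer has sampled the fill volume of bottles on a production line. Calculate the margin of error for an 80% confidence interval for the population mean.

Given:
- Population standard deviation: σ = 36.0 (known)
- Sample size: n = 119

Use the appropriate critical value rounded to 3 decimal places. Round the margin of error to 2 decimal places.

The population standard deviation σ is known, so use the z-interval margin of error formula.

For 80% confidence, z* = 1.282 (from standard normal table)

Margin of error formula for z-interval: E = z* × σ/√n

E = 1.282 × 36.0/√119
  = 1.282 × 3.300115
  = 4.2307

Rounded to 2 decimal places:

4.23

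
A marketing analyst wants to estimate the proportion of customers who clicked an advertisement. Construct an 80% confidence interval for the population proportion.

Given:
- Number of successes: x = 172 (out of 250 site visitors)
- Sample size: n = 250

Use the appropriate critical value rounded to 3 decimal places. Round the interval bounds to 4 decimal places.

Sample proportion: p̂ = 172/250 = 0.688000

Check conditions for normal approximation:
  np̂ = 172 ≥ 10 ✓
  n(1-p̂) = 78 ≥ 10 ✓

The sample is large enough, so use a z-interval (normal approximation) for the proportion.

For 80% confidence, z* = 1.282 (from standard normal table)

Standard error: SE = √(p̂(1-p̂)/n) = √(0.688000×0.312000/250) = 0.02930229

Margin of error: E = z* × SE = 1.282 × 0.02930229 = 0.037566

Z-interval: p̂ ± E = 0.688000 ± 0.037566 = (0.650434, 0.725566)

Rounded to 4 decimal places:

(0.6504, 0.7256)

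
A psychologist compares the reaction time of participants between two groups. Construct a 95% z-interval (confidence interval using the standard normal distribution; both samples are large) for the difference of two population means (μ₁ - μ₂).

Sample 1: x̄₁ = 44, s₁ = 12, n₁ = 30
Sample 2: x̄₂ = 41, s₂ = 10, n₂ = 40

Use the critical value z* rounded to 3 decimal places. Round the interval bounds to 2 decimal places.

Both samples are large (n₁ = 30 ≥ 30, n₂ = 40 ≥ 30), so a z-interval for the difference of means applies.

Point estimate: x̄₁ - x̄₂ = 44 - 41 = 3

Standard error: SE = √(s₁²/n₁ + s₂²/n₂)
= √(12²/30 + 10²/40)
= √(4.800000 + 2.500000)
= 2.701851

For 95% confidence, z* = 1.96 (from standard normal table)
Margin of error: E = z* × SE = 1.96 × 2.701851 = 5.2956

Z-interval: (x̄₁ - x̄₂) ± E = 3 ± 5.2956 = (-2.2956, 8.2956)

Rounded to 2 decimal places:

(-2.30, 8.30)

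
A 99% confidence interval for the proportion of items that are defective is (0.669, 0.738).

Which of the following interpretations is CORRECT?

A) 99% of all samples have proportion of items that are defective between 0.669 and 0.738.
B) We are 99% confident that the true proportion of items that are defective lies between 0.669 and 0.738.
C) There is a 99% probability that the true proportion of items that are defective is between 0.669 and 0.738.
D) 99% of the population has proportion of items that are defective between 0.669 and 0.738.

A confidence interval represents our confidence in the procedure, not a probability statement about the parameter.

Key concept: If we repeated this sampling process many times and computed a 99% CI each time, about 99% of those intervals would contain the true population parameter.

For this specific interval (0.669, 0.738):
- Midpoint (point estimate): 0.7035
- Margin of error: 0.0345

The correct interpretation is the one stating confidence that the true parameter lies in the interval — option B.

B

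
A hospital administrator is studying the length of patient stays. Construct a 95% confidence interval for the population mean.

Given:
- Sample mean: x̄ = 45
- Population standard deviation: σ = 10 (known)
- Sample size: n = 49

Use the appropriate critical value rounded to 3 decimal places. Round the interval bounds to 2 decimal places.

The population standard deviation σ is known, so use a z-interval (standard normal critical value).

For 95% confidence, z* = 1.96 (from standard normal table)

Standard error: SE = σ/√n = 10/√49 = 1.428571

Margin of error: E = z* × SE = 1.96 × 1.428571 = 2.8000

Z-interval: x̄ ± E = 45 ± 2.8000 = (42.2000, 47.8000)

Rounded to 2 decimal places:

(42.20, 47.80)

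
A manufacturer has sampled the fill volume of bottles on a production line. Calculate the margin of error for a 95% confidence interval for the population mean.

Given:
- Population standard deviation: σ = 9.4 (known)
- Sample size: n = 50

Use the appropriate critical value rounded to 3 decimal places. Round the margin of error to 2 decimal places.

The population standard deviation σ is known, so use the z-interval margin of error formula.

For 95% confidence, z* = 1.96 (from standard normal table)

Margin of error formula for z-interval: E = z* × σ/√n

E = 1.96 × 9.4/√50
  = 1.96 × 1.329361
  = 2.6055

Rounded to 2 decimal places:

2.61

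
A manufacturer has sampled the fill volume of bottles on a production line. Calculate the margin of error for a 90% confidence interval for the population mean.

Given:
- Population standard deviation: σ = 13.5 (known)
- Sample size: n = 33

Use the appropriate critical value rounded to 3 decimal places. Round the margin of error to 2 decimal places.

The population standard deviation σ is known, so use the z-interval margin of error formula.

For 90% confidence, z* = 1.645 (from standard normal table)

Margin of error formula for z-interval: E = z* × σ/√n

E = 1.645 × 13.5/√33
  = 1.645 × 2.350048
  = 3.8658

Rounded to 2 decimal places:

3.87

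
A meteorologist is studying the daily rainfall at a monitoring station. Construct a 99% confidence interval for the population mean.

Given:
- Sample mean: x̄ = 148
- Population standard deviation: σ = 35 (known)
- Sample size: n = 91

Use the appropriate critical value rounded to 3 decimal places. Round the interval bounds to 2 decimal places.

The population standard deviation σ is known, so use a z-interval (standard normal critical value).

For 99% confidence, z* = 2.576 (from standard normal table)

Standard error: SE = σ/√n = 35/√91 = 3.668997

Margin of error: E = z* × SE = 2.576 × 3.668997 = 9.4513

Z-interval: x̄ ± E = 148 ± 9.4513 = (138.5487, 157.4513)

Rounded to 2 decimal places:

(138.55, 157.45)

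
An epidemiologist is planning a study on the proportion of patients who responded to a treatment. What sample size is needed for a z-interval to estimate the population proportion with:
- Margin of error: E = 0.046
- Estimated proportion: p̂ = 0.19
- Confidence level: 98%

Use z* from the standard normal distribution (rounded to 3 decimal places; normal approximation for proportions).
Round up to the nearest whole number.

Using z* for proportion z-interval (normal approximation).

For 98% confidence, z* = 2.326 (from standard normal table)

Sample size formula for proportion z-interval: n = z*²p̂(1-p̂)/E²

n = 2.326² × 0.19 × 0.81 / 0.046²
  = 5.410276 × 0.1539 / 0.002116
  = 393.4979

Round up to the nearest whole number: n = 394

394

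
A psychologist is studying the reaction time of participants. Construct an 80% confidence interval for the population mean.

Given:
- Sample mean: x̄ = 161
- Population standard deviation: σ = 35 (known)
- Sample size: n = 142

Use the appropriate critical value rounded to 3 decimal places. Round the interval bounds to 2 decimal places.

The population standard deviation σ is known, so use a z-interval (standard normal critical value).

For 80% confidence, z* = 1.282 (from standard normal table)

Standard error: SE = σ/√n = 35/√142 = 2.937135

Margin of error: E = z* × SE = 1.282 × 2.937135 = 3.7654

Z-interval: x̄ ± E = 161 ± 3.7654 = (157.2346, 164.7654)

Rounded to 2 decimal places:

(157.23, 164.77)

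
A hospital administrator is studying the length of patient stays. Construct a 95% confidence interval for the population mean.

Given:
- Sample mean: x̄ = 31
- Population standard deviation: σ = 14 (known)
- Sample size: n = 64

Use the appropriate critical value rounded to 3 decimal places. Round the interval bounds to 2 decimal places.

The population standard deviation σ is known, so use a z-interval (standard normal critical value).

For 95% confidence, z* = 1.96 (from standard normal table)

Standard error: SE = σ/√n = 14/√64 = 1.750000

Margin of error: E = z* × SE = 1.96 × 1.750000 = 3.4300

Z-interval: x̄ ± E = 31 ± 3.4300 = (27.5700, 34.4300)

Rounded to 2 decimal places:

(27.57, 34.43)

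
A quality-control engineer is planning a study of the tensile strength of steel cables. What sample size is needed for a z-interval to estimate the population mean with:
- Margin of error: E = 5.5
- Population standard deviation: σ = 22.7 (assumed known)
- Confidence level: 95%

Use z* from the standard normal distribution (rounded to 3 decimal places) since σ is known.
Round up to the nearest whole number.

Using z* since population σ is known (z-interval formula).

For 95% confidence, z* = 1.96 (from standard normal table)

Sample size formula for z-interval: n = (z*σ/E)²

n = (1.96 × 22.7 / 5.5)²
  = (8.089455)²
  = 65.4393

Round up to the nearest whole number: n = 66

66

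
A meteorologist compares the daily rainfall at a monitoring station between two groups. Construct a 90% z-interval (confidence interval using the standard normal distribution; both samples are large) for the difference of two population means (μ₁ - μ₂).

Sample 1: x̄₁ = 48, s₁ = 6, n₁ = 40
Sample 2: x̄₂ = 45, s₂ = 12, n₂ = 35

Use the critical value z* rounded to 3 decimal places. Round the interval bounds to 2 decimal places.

Both samples are large (n₁ = 40 ≥ 30, n₂ = 35 ≥ 30), so a z-interval for the difference of means applies.

Point estimate: x̄₁ - x̄₂ = 48 - 45 = 3

Standard error: SE = √(s₁²/n₁ + s₂²/n₂)
= √(6²/40 + 12²/35)
= √(0.900000 + 4.114286)
= 2.239260

For 90% confidence, z* = 1.645 (from standard normal table)
Margin of error: E = z* × SE = 1.645 × 2.239260 = 3.6836

Z-interval: (x̄₁ - x̄₂) ± E = 3 ± 3.6836 = (-0.6836, 6.6836)

Rounded to 2 decimal places:

(-0.68, 6.68)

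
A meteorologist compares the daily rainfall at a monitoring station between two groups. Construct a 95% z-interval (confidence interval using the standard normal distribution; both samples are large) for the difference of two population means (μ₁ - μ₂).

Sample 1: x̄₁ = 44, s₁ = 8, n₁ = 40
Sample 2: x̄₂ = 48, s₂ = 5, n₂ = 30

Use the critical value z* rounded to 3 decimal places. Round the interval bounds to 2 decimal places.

Both samples are large (n₁ = 40 ≥ 30, n₂ = 30 ≥ 30), so a z-interval for the difference of means applies.

Point estimate: x̄₁ - x̄₂ = 44 - 48 = -4

Standard error: SE = √(s₁²/n₁ + s₂²/n₂)
= √(8²/40 + 5²/30)
= √(1.600000 + 0.833333)
= 1.559915

For 95% confidence, z* = 1.96 (from standard normal table)
Margin of error: E = z* × SE = 1.96 × 1.559915 = 3.0574

Z-interval: (x̄₁ - x̄₂) ± E = -4 ± 3.0574 = (-7.0574, -0.9426)

Rounded to 2 decimal places:

(-7.06, -0.94)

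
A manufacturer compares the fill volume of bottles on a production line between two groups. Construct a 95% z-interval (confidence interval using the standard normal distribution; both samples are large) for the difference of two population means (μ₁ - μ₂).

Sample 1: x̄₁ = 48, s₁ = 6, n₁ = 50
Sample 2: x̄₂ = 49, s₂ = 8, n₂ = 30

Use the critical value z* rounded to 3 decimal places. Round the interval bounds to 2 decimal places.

Both samples are large (n₁ = 50 ≥ 30, n₂ = 30 ≥ 30), so a z-interval for the difference of means applies.

Point estimate: x̄₁ - x̄₂ = 48 - 49 = -1

Standard error: SE = √(s₁²/n₁ + s₂²/n₂)
= √(6²/50 + 8²/30)
= √(0.720000 + 2.133333)
= 1.689181

For 95% confidence, z* = 1.96 (from standard normal table)
Margin of error: E = z* × SE = 1.96 × 1.689181 = 3.3108

Z-interval: (x̄₁ - x̄₂) ± E = -1 ± 3.3108 = (-4.3108, 2.3108)

Rounded to 2 decimal places:

(-4.31, 2.31)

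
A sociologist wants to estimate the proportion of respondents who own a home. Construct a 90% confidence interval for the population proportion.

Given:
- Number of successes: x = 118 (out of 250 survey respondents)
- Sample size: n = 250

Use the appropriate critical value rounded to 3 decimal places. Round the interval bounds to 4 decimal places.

Sample proportion: p̂ = 118/250 = 0.472000

Check conditions for normal approximation:
  np̂ = 118 ≥ 10 ✓
  n(1-p̂) = 132 ≥ 10 ✓

The sample is large enough, so use a z-interval (normal approximation) for the proportion.

For 90% confidence, z* = 1.645 (from standard normal table)

Standard error: SE = √(p̂(1-p̂)/n) = √(0.472000×0.528000/250) = 0.03157315

Margin of error: E = z* × SE = 1.645 × 0.03157315 = 0.051938

Z-interval: p̂ ± E = 0.472000 ± 0.051938 = (0.420062, 0.523938)

Rounded to 4 decimal places:

(0.4201, 0.5239)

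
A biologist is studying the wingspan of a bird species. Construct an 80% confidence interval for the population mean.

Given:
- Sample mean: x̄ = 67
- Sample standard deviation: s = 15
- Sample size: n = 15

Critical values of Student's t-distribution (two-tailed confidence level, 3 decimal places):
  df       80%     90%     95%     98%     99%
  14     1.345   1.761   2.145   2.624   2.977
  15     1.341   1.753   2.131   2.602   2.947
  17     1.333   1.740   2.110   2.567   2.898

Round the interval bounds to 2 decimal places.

The population standard deviation σ is unknown (only the sample standard deviation s is given), so use a t-interval with df = n - 1 = 15 - 1 = 14.

For 80% confidence with df = 14, t* = 1.345 (from t-table)

Standard error: SE = s/√n = 15/√15 = 3.872983

Margin of error: E = t* × SE = 1.345 × 3.872983 = 5.2092

T-interval: x̄ ± E = 67 ± 5.2092 = (61.7908, 72.2092)

Rounded to 2 decimal places:

(61.79, 72.21)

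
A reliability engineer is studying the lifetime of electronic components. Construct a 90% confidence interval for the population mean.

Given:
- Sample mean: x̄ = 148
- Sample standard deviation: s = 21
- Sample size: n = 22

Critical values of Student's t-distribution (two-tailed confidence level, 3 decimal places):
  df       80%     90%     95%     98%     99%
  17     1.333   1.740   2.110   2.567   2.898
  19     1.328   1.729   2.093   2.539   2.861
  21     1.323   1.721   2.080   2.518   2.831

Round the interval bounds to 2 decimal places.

The population standard deviation σ is unknown (only the sample standard deviation s is given), so use a t-interval with df = n - 1 = 22 - 1 = 21.

For 90% confidence with df = 21, t* = 1.721 (from t-table)

Standard error: SE = s/√n = 21/√22 = 4.477215

Margin of error: E = t* × SE = 1.721 × 4.477215 = 7.7053

T-interval: x̄ ± E = 148 ± 7.7053 = (140.2947, 155.7053)

Rounded to 2 decimal places:

(140.29, 155.71)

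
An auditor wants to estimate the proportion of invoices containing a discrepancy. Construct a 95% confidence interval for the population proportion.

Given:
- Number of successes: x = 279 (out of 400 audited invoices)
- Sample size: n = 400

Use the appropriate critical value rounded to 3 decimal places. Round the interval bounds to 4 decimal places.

Sample proportion: p̂ = 279/400 = 0.697500

Check conditions for normal approximation:
  np̂ = 279 ≥ 10 ✓
  n(1-p̂) = 121 ≥ 10 ✓

The sample is large enough, so use a z-interval (normal approximation) for the proportion.

For 95% confidence, z* = 1.96 (from standard normal table)

Standard error: SE = √(p̂(1-p̂)/n) = √(0.697500×0.302500/400) = 0.02296703

Margin of error: E = z* × SE = 1.96 × 0.02296703 = 0.045015

Z-interval: p̂ ± E = 0.697500 ± 0.045015 = (0.652485, 0.742515)

Rounded to 4 decimal places:

(0.6525, 0.7425)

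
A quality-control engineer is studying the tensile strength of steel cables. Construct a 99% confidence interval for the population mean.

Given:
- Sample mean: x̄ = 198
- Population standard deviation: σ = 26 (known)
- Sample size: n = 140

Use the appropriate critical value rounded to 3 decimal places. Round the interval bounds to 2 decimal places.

The population standard deviation σ is known, so use a z-interval (standard normal critical value).

For 99% confidence, z* = 2.576 (from standard normal table)

Standard error: SE = σ/√n = 26/√140 = 2.197401

Margin of error: E = z* × SE = 2.576 × 2.197401 = 5.6605

Z-interval: x̄ ± E = 198 ± 5.6605 = (192.3395, 203.6605)

Rounded to 2 decimal places:

(192.34, 203.66)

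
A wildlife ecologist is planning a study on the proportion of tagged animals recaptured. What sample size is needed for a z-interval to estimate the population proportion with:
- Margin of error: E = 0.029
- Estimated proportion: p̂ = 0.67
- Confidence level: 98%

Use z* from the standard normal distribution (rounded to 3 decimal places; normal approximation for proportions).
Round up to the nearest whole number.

Using z* for proportion z-interval (normal approximation).

For 98% confidence, z* = 2.326 (from standard normal table)

Sample size formula for proportion z-interval: n = z*²p̂(1-p̂)/E²

n = 2.326² × 0.67 × 0.33 / 0.029²
  = 5.410276 × 0.2211 / 0.000841
  = 1422.3686

Round up to the nearest whole number: n = 1423

1423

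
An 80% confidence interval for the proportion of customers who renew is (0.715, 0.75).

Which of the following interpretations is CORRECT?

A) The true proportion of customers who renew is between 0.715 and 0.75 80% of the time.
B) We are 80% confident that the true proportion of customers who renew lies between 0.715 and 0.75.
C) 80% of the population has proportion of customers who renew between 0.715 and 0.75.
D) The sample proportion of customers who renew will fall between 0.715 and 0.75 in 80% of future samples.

A confidence interval represents our confidence in the procedure, not a probability statement about the parameter.

Key concept: If we repeated this sampling process many times and computed an 80% CI each time, about 80% of those intervals would contain the true population parameter.

For this specific interval (0.715, 0.75):
- Midpoint (point estimate): 0.7325
- Margin of error: 0.0175

The correct interpretation is the one stating confidence that the true parameter lies in the interval — option B.

B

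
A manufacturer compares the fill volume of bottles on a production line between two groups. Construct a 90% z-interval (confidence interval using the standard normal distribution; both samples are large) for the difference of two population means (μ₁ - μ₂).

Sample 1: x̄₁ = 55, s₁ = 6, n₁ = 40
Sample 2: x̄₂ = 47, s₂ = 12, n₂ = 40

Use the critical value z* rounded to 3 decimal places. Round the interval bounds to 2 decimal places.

Both samples are large (n₁ = 40 ≥ 30, n₂ = 40 ≥ 30), so a z-interval for the difference of means applies.

Point estimate: x̄₁ - x̄₂ = 55 - 47 = 8

Standard error: SE = √(s₁²/n₁ + s₂²/n₂)
= √(6²/40 + 12²/40)
= √(0.900000 + 3.600000)
= 2.121320

For 90% confidence, z* = 1.645 (from standard normal table)
Margin of error: E = z* × SE = 1.645 × 2.121320 = 3.4896

Z-interval: (x̄₁ - x̄₂) ± E = 8 ± 3.4896 = (4.5104, 11.4896)

Rounded to 2 decimal places:

(4.51, 11.49)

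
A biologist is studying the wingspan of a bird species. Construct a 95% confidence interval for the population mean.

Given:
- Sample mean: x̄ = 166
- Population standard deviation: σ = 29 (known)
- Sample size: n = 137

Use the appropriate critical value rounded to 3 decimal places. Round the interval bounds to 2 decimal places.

The population standard deviation σ is known, so use a z-interval (standard normal critical value).

For 95% confidence, z* = 1.96 (from standard normal table)

Standard error: SE = σ/√n = 29/√137 = 2.477637

Margin of error: E = z* × SE = 1.96 × 2.477637 = 4.8562

Z-interval: x̄ ± E = 166 ± 4.8562 = (161.1438, 170.8562)

Rounded to 2 decimal places:

(161.14, 170.86)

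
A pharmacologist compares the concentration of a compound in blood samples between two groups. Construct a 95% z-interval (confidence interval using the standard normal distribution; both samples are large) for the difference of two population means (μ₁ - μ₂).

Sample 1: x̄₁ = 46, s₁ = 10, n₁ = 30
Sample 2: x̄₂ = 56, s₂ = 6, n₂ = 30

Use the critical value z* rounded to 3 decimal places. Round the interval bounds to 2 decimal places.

Both samples are large (n₁ = 30 ≥ 30, n₂ = 30 ≥ 30), so a z-interval for the difference of means applies.

Point estimate: x̄₁ - x̄₂ = 46 - 56 = -10

Standard error: SE = √(s₁²/n₁ + s₂²/n₂)
= √(10²/30 + 6²/30)
= √(3.333333 + 1.200000)
= 2.129163

For 95% confidence, z* = 1.96 (from standard normal table)
Margin of error: E = z* × SE = 1.96 × 2.129163 = 4.1732

Z-interval: (x̄₁ - x̄₂) ± E = -10 ± 4.1732 = (-14.1732, -5.8268)

Rounded to 2 decimal places:

(-14.17, -5.83)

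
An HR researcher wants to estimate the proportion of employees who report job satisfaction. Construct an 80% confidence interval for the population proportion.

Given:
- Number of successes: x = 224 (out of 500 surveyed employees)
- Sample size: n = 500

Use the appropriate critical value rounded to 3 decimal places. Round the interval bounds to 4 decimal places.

Sample proportion: p̂ = 224/500 = 0.448000

Check conditions for normal approximation:
  np̂ = 224 ≥ 10 ✓
  n(1-p̂) = 276 ≥ 10 ✓

The sample is large enough, so use a z-interval (normal approximation) for the proportion.

For 80% confidence, z* = 1.282 (from standard normal table)

Standard error: SE = √(p̂(1-p̂)/n) = √(0.448000×0.552000/500) = 0.02223942

Margin of error: E = z* × SE = 1.282 × 0.02223942 = 0.028511

Z-interval: p̂ ± E = 0.448000 ± 0.028511 = (0.419489, 0.476511)

Rounded to 4 decimal places:

(0.4195, 0.4765)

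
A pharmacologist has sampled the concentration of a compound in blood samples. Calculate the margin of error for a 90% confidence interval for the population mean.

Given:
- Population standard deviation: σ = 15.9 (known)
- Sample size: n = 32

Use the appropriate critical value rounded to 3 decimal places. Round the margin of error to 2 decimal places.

The population standard deviation σ is known, so use the z-interval margin of error formula.

For 90% confidence, z* = 1.645 (from standard normal table)

Margin of error formula for z-interval: E = z* × σ/√n

E = 1.645 × 15.9/√32
  = 1.645 × 2.810749
  = 4.6237

Rounded to 2 decimal places:

4.62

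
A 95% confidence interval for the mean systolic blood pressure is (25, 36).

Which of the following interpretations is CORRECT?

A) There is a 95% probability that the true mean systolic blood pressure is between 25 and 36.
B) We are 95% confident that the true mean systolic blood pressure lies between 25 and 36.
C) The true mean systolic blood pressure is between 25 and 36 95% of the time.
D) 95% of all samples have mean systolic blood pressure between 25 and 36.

A confidence interval represents our confidence in the procedure, not a probability statement about the parameter.

Key concept: If we repeated this sampling process many times and computed a 95% CI each time, about 95% of those intervals would contain the true population parameter.

For this specific interval (25, 36):
- Midpoint (point estimate): 30.5
- Margin of error: 5.5

The correct interpretation is the one stating confidence that the true parameter lies in the interval — option B.

B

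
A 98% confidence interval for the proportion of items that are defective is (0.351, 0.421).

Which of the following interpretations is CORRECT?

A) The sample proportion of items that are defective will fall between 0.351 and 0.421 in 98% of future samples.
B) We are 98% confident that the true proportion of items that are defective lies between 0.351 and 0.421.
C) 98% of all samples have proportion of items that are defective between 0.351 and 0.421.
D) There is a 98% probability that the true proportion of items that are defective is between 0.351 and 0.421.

A confidence interval represents our confidence in the procedure, not a probability statement about the parameter.

Key concept: If we repeated this sampling process many times and computed a 98% CI each time, about 98% of those intervals would contain the true population parameter.

For this specific interval (0.351, 0.421):
- Midpoint (point estimate): 0.386
- Margin of error: 0.035

The correct interpretation is the one stating confidence that the true parameter lies in the interval — option B.

B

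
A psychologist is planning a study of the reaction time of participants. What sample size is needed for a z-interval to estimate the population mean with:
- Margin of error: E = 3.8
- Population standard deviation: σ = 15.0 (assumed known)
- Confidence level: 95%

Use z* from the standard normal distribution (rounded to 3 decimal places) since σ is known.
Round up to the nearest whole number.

Using z* since population σ is known (z-interval formula).

For 95% confidence, z* = 1.96 (from standard normal table)

Sample size formula for z-interval: n = (z*σ/E)²

n = (1.96 × 15.0 / 3.8)²
  = (7.736842)²
  = 59.8587

Round up to the nearest whole number: n = 60

60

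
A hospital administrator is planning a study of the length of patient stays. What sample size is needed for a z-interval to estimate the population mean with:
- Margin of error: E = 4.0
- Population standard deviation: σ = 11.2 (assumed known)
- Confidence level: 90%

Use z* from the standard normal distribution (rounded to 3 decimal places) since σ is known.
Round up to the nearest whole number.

Using z* since population σ is known (z-interval formula).

For 90% confidence, z* = 1.645 (from standard normal table)

Sample size formula for z-interval: n = (z*σ/E)²

n = (1.645 × 11.2 / 4.0)²
  = (4.606000)²
  = 21.2152

Round up to the nearest whole number: n = 22

22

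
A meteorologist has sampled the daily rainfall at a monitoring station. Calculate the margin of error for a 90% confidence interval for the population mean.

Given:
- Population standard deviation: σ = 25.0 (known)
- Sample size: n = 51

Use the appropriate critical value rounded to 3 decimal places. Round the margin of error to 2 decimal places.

The population standard deviation σ is known, so use the z-interval margin of error formula.

For 90% confidence, z* = 1.645 (from standard normal table)

Margin of error formula for z-interval: E = z* × σ/√n

E = 1.645 × 25.0/√51
  = 1.645 × 3.500700
  = 5.7587

Rounded to 2 decimal places:

5.76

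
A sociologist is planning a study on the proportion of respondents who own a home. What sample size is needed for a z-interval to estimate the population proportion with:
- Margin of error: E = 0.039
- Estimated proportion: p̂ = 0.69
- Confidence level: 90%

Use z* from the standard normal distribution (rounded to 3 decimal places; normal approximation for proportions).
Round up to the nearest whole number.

Using z* for proportion z-interval (normal approximation).

For 90% confidence, z* = 1.645 (from standard normal table)

Sample size formula for proportion z-interval: n = z*²p̂(1-p̂)/E²

n = 1.645² × 0.69 × 0.31 / 0.039²
  = 2.706025 × 0.2139 / 0.001521
  = 380.5514

Round up to the nearest whole number: n = 381

381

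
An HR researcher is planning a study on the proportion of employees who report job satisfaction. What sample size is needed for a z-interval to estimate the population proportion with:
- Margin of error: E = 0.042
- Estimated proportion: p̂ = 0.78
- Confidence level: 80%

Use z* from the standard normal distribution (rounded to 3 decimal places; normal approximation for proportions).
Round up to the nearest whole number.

Using z* for proportion z-interval (normal approximation).

For 80% confidence, z* = 1.282 (from standard normal table)

Sample size formula for proportion z-interval: n = z*²p̂(1-p̂)/E²

n = 1.282² × 0.78 × 0.22 / 0.042²
  = 1.643524 × 0.1716 / 0.001764
  = 159.8802

Round up to the nearest whole number: n = 160

160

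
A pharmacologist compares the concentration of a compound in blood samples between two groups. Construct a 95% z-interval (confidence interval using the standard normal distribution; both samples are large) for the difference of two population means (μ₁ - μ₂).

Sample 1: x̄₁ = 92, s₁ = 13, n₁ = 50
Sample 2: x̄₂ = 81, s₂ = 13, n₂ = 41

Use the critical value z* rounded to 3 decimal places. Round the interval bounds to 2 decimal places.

Both samples are large (n₁ = 50 ≥ 30, n₂ = 41 ≥ 30), so a z-interval for the difference of means applies.

Point estimate: x̄₁ - x̄₂ = 92 - 81 = 11

Standard error: SE = √(s₁²/n₁ + s₂²/n₂)
= √(13²/50 + 13²/41)
= √(3.380000 + 4.121951)
= 2.738969

For 95% confidence, z* = 1.96 (from standard normal table)
Margin of error: E = z* × SE = 1.96 × 2.738969 = 5.3684

Z-interval: (x̄₁ - x̄₂) ± E = 11 ± 5.3684 = (5.6316, 16.3684)

Rounded to 2 decimal places:

(5.63, 16.37)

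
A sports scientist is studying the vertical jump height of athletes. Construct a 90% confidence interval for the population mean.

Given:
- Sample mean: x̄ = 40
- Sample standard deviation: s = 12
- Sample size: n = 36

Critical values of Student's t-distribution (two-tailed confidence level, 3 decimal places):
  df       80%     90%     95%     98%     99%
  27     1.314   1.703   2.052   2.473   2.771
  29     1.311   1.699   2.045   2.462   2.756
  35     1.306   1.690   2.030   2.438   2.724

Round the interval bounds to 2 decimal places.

The population standard deviation σ is unknown (only the sample standard deviation s is given), so use a t-interval with df = n - 1 = 36 - 1 = 35.

For 90% confidence with df = 35, t* = 1.690 (from t-table)

Standard error: SE = s/√n = 12/√36 = 2.000000

Margin of error: E = t* × SE = 1.690 × 2.000000 = 3.3800

T-interval: x̄ ± E = 40 ± 3.3800 = (36.6200, 43.3800)

Rounded to 2 decimal places:

(36.62, 43.38)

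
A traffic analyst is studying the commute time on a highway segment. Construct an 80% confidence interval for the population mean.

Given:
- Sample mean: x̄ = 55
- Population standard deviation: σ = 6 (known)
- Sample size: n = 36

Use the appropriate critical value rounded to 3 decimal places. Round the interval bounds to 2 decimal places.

The population standard deviation σ is known, so use a z-interval (standard normal critical value).

For 80% confidence, z* = 1.282 (from standard normal table)

Standard error: SE = σ/√n = 6/√36 = 1.000000

Margin of error: E = z* × SE = 1.282 × 1.000000 = 1.2820

Z-interval: x̄ ± E = 55 ± 1.2820 = (53.7180, 56.2820)

Rounded to 2 decimal places:

(53.72, 56.28)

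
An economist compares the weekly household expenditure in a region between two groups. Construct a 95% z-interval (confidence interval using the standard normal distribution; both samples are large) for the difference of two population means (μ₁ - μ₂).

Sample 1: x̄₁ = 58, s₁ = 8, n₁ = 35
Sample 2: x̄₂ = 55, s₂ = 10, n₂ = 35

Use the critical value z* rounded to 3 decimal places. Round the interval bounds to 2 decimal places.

Both samples are large (n₁ = 35 ≥ 30, n₂ = 35 ≥ 30), so a z-interval for the difference of means applies.

Point estimate: x̄₁ - x̄₂ = 58 - 55 = 3

Standard error: SE = √(s₁²/n₁ + s₂²/n₂)
= √(8²/35 + 10²/35)
= √(1.828571 + 2.857143)
= 2.164651

For 95% confidence, z* = 1.96 (from standard normal table)
Margin of error: E = z* × SE = 1.96 × 2.164651 = 4.2427

Z-interval: (x̄₁ - x̄₂) ± E = 3 ± 4.2427 = (-1.2427, 7.2427)

Rounded to 2 decimal places:

(-1.24, 7.24)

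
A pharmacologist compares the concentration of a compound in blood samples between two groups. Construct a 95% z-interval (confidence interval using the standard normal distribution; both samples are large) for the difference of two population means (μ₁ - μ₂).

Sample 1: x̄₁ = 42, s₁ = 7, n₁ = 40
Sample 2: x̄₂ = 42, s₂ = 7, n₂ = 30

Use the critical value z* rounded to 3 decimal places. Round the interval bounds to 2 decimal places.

Both samples are large (n₁ = 40 ≥ 30, n₂ = 30 ≥ 30), so a z-interval for the difference of means applies.

Point estimate: x̄₁ - x̄₂ = 42 - 42 = 0

Standard error: SE = √(s₁²/n₁ + s₂²/n₂)
= √(7²/40 + 7²/30)
= √(1.225000 + 1.633333)
= 1.690661

For 95% confidence, z* = 1.96 (from standard normal table)
Margin of error: E = z* × SE = 1.96 × 1.690661 = 3.3137

Z-interval: (x̄₁ - x̄₂) ± E = 0 ± 3.3137 = (-3.3137, 3.3137)

Rounded to 2 decimal places:

(-3.31, 3.31)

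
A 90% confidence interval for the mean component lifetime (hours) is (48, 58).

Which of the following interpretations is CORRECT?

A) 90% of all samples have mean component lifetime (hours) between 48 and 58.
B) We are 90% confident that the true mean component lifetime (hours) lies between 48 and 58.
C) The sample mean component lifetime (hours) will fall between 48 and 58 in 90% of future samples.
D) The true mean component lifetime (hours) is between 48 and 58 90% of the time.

A confidence interval represents our confidence in the procedure, not a probability statement about the parameter.

Key concept: If we repeated this sampling process many times and computed a 90% CI each time, about 90% of those intervals would contain the true population parameter.

For this specific interval (48, 58):
- Midpoint (point estimate): 53
- Margin of error: 5

The correct interpretation is the one stating confidence that the true parameter lies in the interval — option B.

B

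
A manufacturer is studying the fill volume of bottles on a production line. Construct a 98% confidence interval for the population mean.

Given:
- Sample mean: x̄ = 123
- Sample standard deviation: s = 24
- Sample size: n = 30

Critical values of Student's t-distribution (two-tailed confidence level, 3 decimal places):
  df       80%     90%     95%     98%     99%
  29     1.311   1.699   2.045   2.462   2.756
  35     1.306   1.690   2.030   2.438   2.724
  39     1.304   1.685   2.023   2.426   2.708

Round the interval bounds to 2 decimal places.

The population standard deviation σ is unknown (only the sample standard deviation s is given), so use a t-interval with df = n - 1 = 30 - 1 = 29.

For 98% confidence with df = 29, t* = 2.462 (from t-table)

Standard error: SE = s/√n = 24/√30 = 4.381780

Margin of error: E = t* × SE = 2.462 × 4.381780 = 10.7879

T-interval: x̄ ± E = 123 ± 10.7879 = (112.2121, 133.7879)

Rounded to 2 decimal places:

(112.21, 133.79)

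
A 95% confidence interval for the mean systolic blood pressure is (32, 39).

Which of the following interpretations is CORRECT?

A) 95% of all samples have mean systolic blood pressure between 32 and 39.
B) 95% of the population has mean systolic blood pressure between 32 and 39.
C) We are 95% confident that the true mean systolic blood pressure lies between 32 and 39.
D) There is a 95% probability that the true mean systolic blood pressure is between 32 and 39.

A confidence interval represents our confidence in the procedure, not a probability statement about the parameter.

Key concept: If we repeated this sampling process many times and computed a 95% CI each time, about 95% of those intervals would contain the true population parameter.

For this specific interval (32, 39):
- Midpoint (point estimate): 35.5
- Margin of error: 3.5

The correct interpretation is the one stating confidence that the true parameter lies in the interval — option C.

C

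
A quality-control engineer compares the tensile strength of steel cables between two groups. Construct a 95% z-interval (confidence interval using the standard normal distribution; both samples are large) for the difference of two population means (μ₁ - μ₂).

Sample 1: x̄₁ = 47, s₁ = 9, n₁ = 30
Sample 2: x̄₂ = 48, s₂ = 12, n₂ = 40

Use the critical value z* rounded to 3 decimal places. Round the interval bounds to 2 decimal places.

Both samples are large (n₁ = 30 ≥ 30, n₂ = 40 ≥ 30), so a z-interval for the difference of means applies.

Point estimate: x̄₁ - x̄₂ = 47 - 48 = -1

Standard error: SE = √(s₁²/n₁ + s₂²/n₂)
= √(9²/30 + 12²/40)
= √(2.700000 + 3.600000)
= 2.509980

For 95% confidence, z* = 1.96 (from standard normal table)
Margin of error: E = z* × SE = 1.96 × 2.509980 = 4.9196

Z-interval: (x̄₁ - x̄₂) ± E = -1 ± 4.9196 = (-5.9196, 3.9196)

Rounded to 2 decimal places:

(-5.92, 3.92)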